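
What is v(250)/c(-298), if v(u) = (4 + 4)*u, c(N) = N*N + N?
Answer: 1000/44253 ≈ 0.022597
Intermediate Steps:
c(N) = N + N² (c(N) = N² + N = N + N²)
v(u) = 8*u
v(250)/c(-298) = (8*250)/((-298*(1 - 298))) = 2000/((-298*(-297))) = 2000/88506 = 2000*(1/88506) = 1000/44253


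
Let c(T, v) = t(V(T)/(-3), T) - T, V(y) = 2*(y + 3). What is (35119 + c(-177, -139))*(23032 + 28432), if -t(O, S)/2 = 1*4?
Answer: 1816061632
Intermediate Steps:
V(y) = 6 + 2*y (V(y) = 2*(3 + y) = 6 + 2*y)
t(O, S) = -8 (t(O, S) = -2*4 = -8)
c(T, v) = -8 - T
(35119 + c(-177, -139))*(23032 + 28432) = (35119 + (-8 - 1*(-177)))*(23032 + 28432) = (35119 + (-8 + 177))*51464 = (35119 + 169)*51464 = 35288*51464 = 1816061632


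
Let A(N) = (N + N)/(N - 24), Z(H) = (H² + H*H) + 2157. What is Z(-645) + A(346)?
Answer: 134307673/161 ≈ 8.3421e+5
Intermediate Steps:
Z(H) = 2157 + 2*H² (Z(H) = (H² + H²) + 2157 = 2*H² + 2157 = 2157 + 2*H²)
A(N) = 2*N/(-24 + N) (A(N) = (2*N)/(-24 + N) = 2*N/(-24 + N))
Z(-645) + A(346) = (2157 + 2*(-645)²) + 2*346/(-24 + 346) = (2157 + 2*416025) + 2*346/322 = (2157 + 832050) + 2*346*(1/322) = 834207 + 346/161 = 134307673/161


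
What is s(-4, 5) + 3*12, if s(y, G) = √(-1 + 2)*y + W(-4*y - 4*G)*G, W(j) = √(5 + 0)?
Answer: 32 + 5*√5 ≈ 43.180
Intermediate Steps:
W(j) = √5
s(y, G) = y + G*√5 (s(y, G) = √(-1 + 2)*y + √5*G = √1*y + G*√5 = 1*y + G*√5 = y + G*√5)
s(-4, 5) + 3*12 = (-4 + 5*√5) + 3*12 = (-4 + 5*√5) + 36 = 32 + 5*√5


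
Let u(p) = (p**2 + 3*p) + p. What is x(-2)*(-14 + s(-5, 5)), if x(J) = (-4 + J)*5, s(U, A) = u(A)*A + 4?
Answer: -6450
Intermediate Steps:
u(p) = p**2 + 4*p
s(U, A) = 4 + A**2*(4 + A) (s(U, A) = (A*(4 + A))*A + 4 = A**2*(4 + A) + 4 = 4 + A**2*(4 + A))
x(J) = -20 + 5*J
x(-2)*(-14 + s(-5, 5)) = (-20 + 5*(-2))*(-14 + (4 + 5**2*(4 + 5))) = (-20 - 10)*(-14 + (4 + 25*9)) = -30*(-14 + (4 + 225)) = -30*(-14 + 229) = -30*215 = -6450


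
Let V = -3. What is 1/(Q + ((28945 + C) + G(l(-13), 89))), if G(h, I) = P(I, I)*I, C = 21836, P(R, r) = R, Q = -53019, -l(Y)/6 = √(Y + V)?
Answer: 1/5683 ≈ 0.00017596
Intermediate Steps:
l(Y) = -6*√(-3 + Y) (l(Y) = -6*√(Y - 3) = -6*√(-3 + Y))
G(h, I) = I² (G(h, I) = I*I = I²)
1/(Q + ((28945 + C) + G(l(-13), 89))) = 1/(-53019 + ((28945 + 21836) + 89²)) = 1/(-53019 + (50781 + 7921)) = 1/(-53019 + 58702) = 1/5683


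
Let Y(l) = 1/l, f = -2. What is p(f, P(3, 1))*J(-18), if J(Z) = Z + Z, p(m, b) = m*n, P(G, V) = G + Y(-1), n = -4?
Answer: -288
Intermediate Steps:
P(G, V) = -1 + G (P(G, V) = G + 1/(-1) = G - 1 = -1 + G)
p(m, b) = -4*m (p(m, b) = m*(-4) = -4*m)
J(Z) = 2*Z
p(f, P(3, 1))*J(-18) = (-4*(-2))*(2*(-18)) = 8*(-36) = -288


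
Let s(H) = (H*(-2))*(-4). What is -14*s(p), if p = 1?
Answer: -112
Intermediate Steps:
s(H) = 8*H (s(H) = -2*H*(-4) = 8*H)
-14*s(p) = -112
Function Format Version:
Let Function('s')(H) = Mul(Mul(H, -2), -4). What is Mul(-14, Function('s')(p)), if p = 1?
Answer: -112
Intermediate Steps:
Function('s')(H) = Mul(8, H) (Function('s')(H) = Mul(Mul(-2, H), -4) = Mul(8, H))
Mul(-14, Function('s')(p)) = Mul(-14, Mul(8, 1)) = Mul(-14, 8) = -112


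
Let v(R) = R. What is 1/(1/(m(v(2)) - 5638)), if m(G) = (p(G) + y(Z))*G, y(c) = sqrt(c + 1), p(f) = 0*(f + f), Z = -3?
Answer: -5638 + 2*I*sqrt(2) ≈ -5638.0 + 2.8284*I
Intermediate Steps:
p(f) = 0 (p(f) = 0*(2*f) = 0)
y(c) = sqrt(1 + c)
m(G) = I*G*sqrt(2) (m(G) = (0 + sqrt(1 - 3))*G = (0 + sqrt(-2))*G = (0 + I*sqrt(2))*G = (I*sqrt(2))*G = I*G*sqrt(2))
1/(1/(m(v(2)) - 5638)) = 1/(1/(I*2*sqrt(2) - 5638)) = 1/(1/(2*I*sqrt(2) - 5638)) = 1/(1/(-5638 + 2*I*sqrt(2))) = -5638 + 2*I*sqrt(2)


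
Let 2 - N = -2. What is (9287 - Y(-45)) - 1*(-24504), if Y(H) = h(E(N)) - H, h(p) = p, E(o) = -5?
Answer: 33751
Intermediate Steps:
N = 4 (N = 2 - 1*(-2) = 2 + 2 = 4)
Y(H) = -5 - H
(9287 - Y(-45)) - 1*(-24504) = (9287 - (-5 - 1*(-45))) - 1*(-24504) = (9287 - (-5 + 45)) + 24504 = (9287 - 1*40) + 24504 = (9287 - 40) + 24504 = 9247 + 24504 = 33751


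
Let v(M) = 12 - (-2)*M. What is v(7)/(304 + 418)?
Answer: 13/361 ≈ 0.036011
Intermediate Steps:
v(M) = 12 + 2*M
v(7)/(304 + 418) = (12 + 2*7)/(304 + 418) = (12 + 14)/722 = 26*(1/722) = 13/361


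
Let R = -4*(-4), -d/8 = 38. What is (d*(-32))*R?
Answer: 155648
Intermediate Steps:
d = -304 (d = -8*38 = -304)
R = 16
(d*(-32))*R = -304*(-32)*16 = 9728*16 = 155648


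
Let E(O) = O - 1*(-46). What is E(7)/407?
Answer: 53/407 ≈ 0.13022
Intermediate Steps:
E(O) = 46 + O (E(O) = O + 46 = 46 + O)
E(7)/407 = (46 + 7)/407 = 53*(1/407) = 53/407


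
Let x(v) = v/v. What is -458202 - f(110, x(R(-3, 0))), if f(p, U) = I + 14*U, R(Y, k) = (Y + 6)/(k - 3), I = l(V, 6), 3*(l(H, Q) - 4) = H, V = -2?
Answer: -1374658/3 ≈ -4.5822e+5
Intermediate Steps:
l(H, Q) = 4 + H/3
I = 10/3 (I = 4 + (⅓)*(-2) = 4 - ⅔ = 10/3 ≈ 3.3333)
R(Y, k) = (6 + Y)/(-3 + k)
x(v) = 1
f(p, U) = 10/3 + 14*U
-458202 - f(110, x(R(-3, 0))) = -458202 - (10/3 + 14*1) = -458202 - (10/3 + 14) = -458202 - 1*52/3 = -458202 - 52/3 = -1374658/3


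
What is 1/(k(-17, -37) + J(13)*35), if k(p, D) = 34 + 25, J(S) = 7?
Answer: 1/304 ≈ 0.0032895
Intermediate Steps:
k(p, D) = 59
1/(k(-17, -37) + J(13)*35) = 1/(59 + 7*35) = 1/(59 + 245) = 1/304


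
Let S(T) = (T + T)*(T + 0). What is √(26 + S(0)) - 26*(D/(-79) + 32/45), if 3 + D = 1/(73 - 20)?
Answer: -46436/2385 + √26 ≈ -14.371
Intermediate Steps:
D = -158/53 (D = -3 + 1/(73 - 20) = -3 + 1/53 = -158/53 ≈ -2.9811)
S(T) = 2*T² (S(T) = (2*T)*T = 2*T²)
√(26 + S(0)) - 26*(D/(-79) + 32/45) = √(26 + 2*0²) - 26*(-158/53/(-79) + 32/45) = √(26 + 2*0) - 26*(-158/53*(-1/79) + 32*(1/45)) = √(26 + 0) - 26*(2/53 + 32/45) = √26 - 26*1786/2385 = √26 - 46436/2385 = -46436/2385 + √26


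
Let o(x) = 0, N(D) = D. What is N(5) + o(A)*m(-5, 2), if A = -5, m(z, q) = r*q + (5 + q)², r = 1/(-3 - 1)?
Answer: 5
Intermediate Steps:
r = -¼ (r = 1/(-4) = -¼ ≈ -0.25000)
m(z, q) = (5 + q)² - q/4 (m(z, q) = -q/4 + (5 + q)² = (5 + q)² - q/4)
N(5) + o(A)*m(-5, 2) = 5 + 0*((5 + 2)² - ¼*2) = 5 + 0*(7² - ½) = 5 + 0*(49 - ½) = 5 + 0*(97/2) = 5 + 0 = 5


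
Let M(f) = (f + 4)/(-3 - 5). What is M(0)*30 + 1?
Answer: -14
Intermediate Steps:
M(f) = -½ - f/8 (M(f) = (4 + f)/(-8) = (4 + f)*(-⅛) = -½ - f/8)
M(0)*30 + 1 = (-½ - ⅛*0)*30 + 1 = (-½ + 0)*30 + 1 = -½*30 + 1 = -15 + 1 = -14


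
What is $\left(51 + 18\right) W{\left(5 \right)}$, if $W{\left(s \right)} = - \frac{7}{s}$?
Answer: $- \frac{483}{5} \approx -96.6$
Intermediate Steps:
$\left(51 + 18\right) W{\left(5 \right)} = \left(51 + 18\right) \left(- \frac{7}{5}\right) = 69 \left(\left(-7\right) \frac{1}{5}\right) = 69 \left(- \frac{7}{5}\right) = - \frac{483}{5}$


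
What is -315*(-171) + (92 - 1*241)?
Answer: 53716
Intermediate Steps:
-315*(-171) + (92 - 1*241) = 53865 + (92 - 241) = 53865 - 149 = 53716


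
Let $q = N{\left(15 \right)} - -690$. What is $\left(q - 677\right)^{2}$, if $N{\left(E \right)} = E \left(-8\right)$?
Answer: $11449$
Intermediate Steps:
$N{\left(E \right)} = - 8 E$
$q = 570$ ($q = \left(-8\right) 15 - -690 = -120 + 690 = 570$)
$\left(q - 677\right)^{2} = \left(570 - 677\right)^{2} = \left(-107\right)^{2} = 11449$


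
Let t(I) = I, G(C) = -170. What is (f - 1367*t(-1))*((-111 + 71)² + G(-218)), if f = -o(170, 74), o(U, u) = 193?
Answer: 1678820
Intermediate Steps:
f = -193 (f = -1*193 = -193)
(f - 1367*t(-1))*((-111 + 71)² + G(-218)) = (-193 - 1367*(-1))*((-111 + 71)² - 170) = (-193 + 1367)*((-40)² - 170) = 1174*(1600 - 170) = 1174*1430 = 1678820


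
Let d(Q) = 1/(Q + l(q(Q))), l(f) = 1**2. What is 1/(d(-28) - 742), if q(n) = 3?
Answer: -27/20035 ≈ -0.0013476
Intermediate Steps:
l(f) = 1
d(Q) = 1/(1 + Q) (d(Q) = 1/(Q + 1) = 1/(1 + Q))
1/(d(-28) - 742) = 1/(1/(1 - 28) - 742) = 1/(1/(-27) - 742) = 1/(-1/27 - 742) = 1/(-20035/27) = -27/20035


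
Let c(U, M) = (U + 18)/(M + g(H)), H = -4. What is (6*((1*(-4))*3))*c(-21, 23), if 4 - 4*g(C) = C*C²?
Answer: 27/5 ≈ 5.4000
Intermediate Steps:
g(C) = 1 - C³/4 (g(C) = 1 - C*C²/4 = 1 - C³/4)
c(U, M) = (18 + U)/(17 + M) (c(U, M) = (U + 18)/(M + (1 - ¼*(-4)³)) = (18 + U)/(M + (1 - ¼*(-64))) = (18 + U)/(M + (1 + 16)) = (18 + U)/(M + 17) = (18 + U)/(17 + M))
(6*((1*(-4))*3))*c(-21, 23) = (6*((1*(-4))*3))*((18 - 21)/(17 + 23)) = (6*(-4*3))*(-3/40) = (6*(-12))*((1/40)*(-3)) = -72*(-3/40) = 27/5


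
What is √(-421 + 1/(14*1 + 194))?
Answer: 17*I*√3939/52 ≈ 20.518*I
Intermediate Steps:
√(-421 + 1/(14*1 + 194)) = √(-421 + 1/(14 + 194)) = √(-421 + 1/208) = √(-87567/208) = 17*I*√3939/52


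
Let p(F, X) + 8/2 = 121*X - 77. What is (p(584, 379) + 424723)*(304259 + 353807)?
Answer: 309620711066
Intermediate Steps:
p(F, X) = -81 + 121*X (p(F, X) = -4 + (121*X - 77) = -4 + (-77 + 121*X) = -81 + 121*X)
(p(584, 379) + 424723)*(304259 + 353807) = ((-81 + 121*379) + 424723)*(304259 + 353807) = ((-81 + 45859) + 424723)*658066 = (45778 + 424723)*658066 = 470501*658066 = 309620711066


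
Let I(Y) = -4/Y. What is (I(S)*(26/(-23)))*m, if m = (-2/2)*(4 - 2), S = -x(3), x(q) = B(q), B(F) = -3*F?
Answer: -208/207 ≈ -1.0048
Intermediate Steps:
x(q) = -3*q
S = 9 (S = -(-3)*3 = -1*(-9) = 9)
m = -2 (m = -2*½*2 = -1*2 = -2)
(I(S)*(26/(-23)))*m = ((-4/9)*(26/(-23)))*(-2) = ((-4*⅑)*(26*(-1/23)))*(-2) = -4/9*(-26/23)*(-2) = (104/207)*(-2) = -208/207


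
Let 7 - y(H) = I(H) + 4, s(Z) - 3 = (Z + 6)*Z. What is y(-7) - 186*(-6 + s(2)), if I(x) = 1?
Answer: -2416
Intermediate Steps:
s(Z) = 3 + Z*(6 + Z) (s(Z) = 3 + (Z + 6)*Z = 3 + (6 + Z)*Z = 3 + Z*(6 + Z))
y(H) = 2 (y(H) = 7 - (1 + 4) = 7 - 1*5 = 7 - 5 = 2)
y(-7) - 186*(-6 + s(2)) = 2 - 186*(-6 + (3 + 2² + 6*2)) = 2 - 186*(-6 + (3 + 4 + 12)) = 2 - 186*(-6 + 19) = 2 - 186*13 = 2 - 31*78 = 2 - 2418 = -2416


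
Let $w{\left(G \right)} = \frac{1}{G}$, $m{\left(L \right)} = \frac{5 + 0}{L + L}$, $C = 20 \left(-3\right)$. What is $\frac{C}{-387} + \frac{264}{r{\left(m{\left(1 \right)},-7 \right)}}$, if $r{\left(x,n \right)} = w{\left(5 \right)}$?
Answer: $\frac{170300}{129} \approx 1320.2$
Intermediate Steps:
$C = -60$
$m{\left(L \right)} = \frac{5}{2 L}$
$r{\left(x,n \right)} = \frac{1}{5}$
$\frac{C}{-387} + \frac{264}{r{\left(m{\left(1 \right)},-7 \right)}} = - \frac{60}{-387} + 264 \frac{1}{\frac{1}{5}} = \left(-60\right) \left(- \frac{1}{387}\right) + 264 \cdot 5 = \frac{20}{129} + 1320 = \frac{170300}{129}$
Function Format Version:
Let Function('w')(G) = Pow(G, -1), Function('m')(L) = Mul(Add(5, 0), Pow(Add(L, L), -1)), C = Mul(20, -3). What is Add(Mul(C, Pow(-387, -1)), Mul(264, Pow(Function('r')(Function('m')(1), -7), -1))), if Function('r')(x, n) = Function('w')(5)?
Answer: Rational(170300, 129) ≈ 1320.2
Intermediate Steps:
C = -60
Function('m')(L) = Mul(Rational(5, 2), Pow(L, -1)) (Function('m')(L) = Mul(5, Pow(Mul(2, L), -1)) = Mul(5, Mul(Rational(1, 2), Pow(L, -1))) = Mul(Rational(5, 2), Pow(L, -1)))
Function('r')(x, n) = Rational(1, 5) (Function('r')(x, n) = Pow(5, -1) = Rational(1, 5))
Add(Mul(C, Pow(-387, -1)), Mul(264, Pow(Function('r')(Function('m')(1), -7), -1))) = Add(Mul(-60, Pow(-387, -1)), Mul(264, Pow(Rational(1, 5), -1))) = Add(Mul(-60, Rational(-1, 387)), Mul(264, 5)) = Add(Rational(20, 129), 1320) = Rational(170300, 129)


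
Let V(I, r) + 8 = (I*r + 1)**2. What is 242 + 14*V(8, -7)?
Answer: 42480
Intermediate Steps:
V(I, r) = -8 + (1 + I*r)**2 (V(I, r) = -8 + (I*r + 1)**2 = -8 + (1 + I*r)**2)
242 + 14*V(8, -7) = 242 + 14*(-8 + (1 + 8*(-7))**2) = 242 + 14*(-8 + (1 - 56)**2) = 242 + 14*(-8 + (-55)**2) = 242 + 14*(-8 + 3025) = 242 + 14*3017 = 242 + 42238 = 42480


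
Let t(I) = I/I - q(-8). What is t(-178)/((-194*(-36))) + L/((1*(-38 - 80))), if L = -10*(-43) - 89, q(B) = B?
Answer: -132249/45784 ≈ -2.8885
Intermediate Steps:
t(I) = 9 (t(I) = I/I - 1*(-8) = 1 + 8 = 9)
L = 341 (L = 430 - 89 = 341)
t(-178)/((-194*(-36))) + L/((1*(-38 - 80))) = 9/((-194*(-36))) + 341/((1*(-38 - 80))) = 9/6984 + 341/((1*(-118))) = 9*(1/6984) + 341/(-118) = 1/776 + 341*(-1/118) = 1/776 - 341/118 = -132249/45784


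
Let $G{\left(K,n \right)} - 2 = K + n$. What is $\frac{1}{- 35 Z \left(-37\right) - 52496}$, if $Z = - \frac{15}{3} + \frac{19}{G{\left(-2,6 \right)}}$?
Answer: $- \frac{6}{329221} \approx -1.8225 \cdot 10^{-5}$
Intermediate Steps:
$G{\left(K,n \right)} = 2 + K + n$ ($G{\left(K,n \right)} = 2 + \left(K + n\right) = 2 + K + n$)
$Z = - \frac{11}{6}$ ($Z = - \frac{15}{3} + \frac{19}{2 - 2 + 6} = \left(-15\right) \frac{1}{3} + \frac{19}{6} = -5 + 19 \cdot \frac{1}{6} = -5 + \frac{19}{6} = - \frac{11}{6} \approx -1.8333$)
$\frac{1}{- 35 Z \left(-37\right) - 52496} = \frac{1}{\left(-35\right) \left(- \frac{11}{6}\right) \left(-37\right) - 52496} = \frac{1}{\frac{385}{6} \left(-37\right) - 52496} = \frac{1}{- \frac{14245}{6} - 52496} = \frac{1}{- \frac{329221}{6}} = - \frac{6}{329221}$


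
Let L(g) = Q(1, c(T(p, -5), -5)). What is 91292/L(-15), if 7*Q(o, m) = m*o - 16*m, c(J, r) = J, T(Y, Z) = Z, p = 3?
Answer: 639044/75 ≈ 8520.6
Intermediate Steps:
Q(o, m) = -16*m/7 + m*o/7 (Q(o, m) = (m*o - 16*m)/7 = (-16*m + m*o)/7 = -16*m/7 + m*o/7)
L(g) = 75/7 (L(g) = (⅐)*(-5)*(-16 + 1) = (⅐)*(-5)*(-15) = 75/7)
91292/L(-15) = 91292/(75/7) = 91292*(7/75) = 639044/75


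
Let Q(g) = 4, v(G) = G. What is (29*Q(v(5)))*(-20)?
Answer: -2320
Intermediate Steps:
(29*Q(v(5)))*(-20) = (29*4)*(-20) = 116*(-20) = -2320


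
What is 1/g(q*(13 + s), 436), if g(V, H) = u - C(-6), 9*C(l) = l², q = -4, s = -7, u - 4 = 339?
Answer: 1/339 ≈ 0.0029499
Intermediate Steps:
u = 343 (u = 4 + 339 = 343)
C(l) = l²/9
g(V, H) = 339 (g(V, H) = 343 - (-6)²/9 = 343 - 36/9 = 343 - 1*4 = 343 - 4 = 339)
1/g(q*(13 + s), 436) = 1/339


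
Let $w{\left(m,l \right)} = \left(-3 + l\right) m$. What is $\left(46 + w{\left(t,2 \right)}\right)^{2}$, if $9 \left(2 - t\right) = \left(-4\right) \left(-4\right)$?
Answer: $\frac{169744}{81} \approx 2095.6$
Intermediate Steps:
$t = \frac{2}{9}$ ($t = 2 - \frac{\left(-4\right) \left(-4\right)}{9} = 2 - \frac{16}{9} = \frac{2}{9} \approx 0.22222$)
$w{\left(m,l \right)} = m \left(-3 + l\right)$
$\left(46 + w{\left(t,2 \right)}\right)^{2} = \left(46 + \frac{2 \left(-3 + 2\right)}{9}\right)^{2} = \left(46 + \frac{2}{9} \left(-1\right)\right)^{2} = \left(46 - \frac{2}{9}\right)^{2} = \left(\frac{412}{9}\right)^{2} = \frac{169744}{81}$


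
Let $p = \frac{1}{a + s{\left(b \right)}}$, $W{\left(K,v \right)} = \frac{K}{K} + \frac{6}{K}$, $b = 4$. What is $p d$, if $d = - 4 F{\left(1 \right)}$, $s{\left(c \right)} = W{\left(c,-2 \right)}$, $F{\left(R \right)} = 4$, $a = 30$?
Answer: $- \frac{32}{65} \approx -0.49231$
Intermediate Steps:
$W{\left(K,v \right)} = 1 + \frac{6}{K}$
$s{\left(c \right)} = \frac{6 + c}{c}$
$d = -16$ ($d = \left(-4\right) 4 = -16$)
$p = \frac{2}{65}$ ($p = \frac{1}{30 + \frac{6 + 4}{4}} = \frac{1}{30 + \frac{1}{4} \cdot 10} = \frac{1}{30 + \frac{5}{2}} = \frac{1}{\frac{65}{2}} = \frac{2}{65} \approx 0.030769$)
$p d = \frac{2}{65} \left(-16\right) = - \frac{32}{65}$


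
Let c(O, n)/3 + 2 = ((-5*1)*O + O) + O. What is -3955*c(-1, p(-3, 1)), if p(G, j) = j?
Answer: -11865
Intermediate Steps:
c(O, n) = -6 - 9*O (c(O, n) = -6 + 3*(((-5*1)*O + O) + O) = -6 + 3*((-5*O + O) + O) = -6 + 3*(-4*O + O) = -6 + 3*(-3*O) = -6 - 9*O)
-3955*c(-1, p(-3, 1)) = -3955*(-6 - 9*(-1)) = -3955*(-6 + 9) = -3955*3 = -11865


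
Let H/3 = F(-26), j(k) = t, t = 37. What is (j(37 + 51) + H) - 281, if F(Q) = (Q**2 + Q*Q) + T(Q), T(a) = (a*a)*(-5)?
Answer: -6328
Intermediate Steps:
T(a) = -5*a**2 (T(a) = a**2*(-5) = -5*a**2)
F(Q) = -3*Q**2 (F(Q) = (Q**2 + Q*Q) - 5*Q**2 = (Q**2 + Q**2) - 5*Q**2 = 2*Q**2 - 5*Q**2 = -3*Q**2)
j(k) = 37
H = -6084 (H = 3*(-3*(-26)**2) = 3*(-3*676) = 3*(-2028) = -6084)
(j(37 + 51) + H) - 281 = (37 - 6084) - 281 = -6047 - 281 = -6328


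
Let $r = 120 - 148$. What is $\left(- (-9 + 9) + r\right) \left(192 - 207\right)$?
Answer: $420$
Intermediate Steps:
$r = -28$ ($r = 120 - 148 = -28$)
$\left(- (-9 + 9) + r\right) \left(192 - 207\right) = \left(- (-9 + 9) - 28\right) \left(192 - 207\right) = \left(\left(-1\right) 0 - 28\right) \left(-15\right) = \left(0 - 28\right) \left(-15\right) = \left(-28\right) \left(-15\right) = 420$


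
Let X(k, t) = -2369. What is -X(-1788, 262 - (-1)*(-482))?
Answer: 2369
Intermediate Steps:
-X(-1788, 262 - (-1)*(-482)) = -1*(-2369) = 2369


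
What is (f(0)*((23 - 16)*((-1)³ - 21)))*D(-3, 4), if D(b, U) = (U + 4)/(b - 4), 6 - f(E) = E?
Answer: 1056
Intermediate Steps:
f(E) = 6 - E
D(b, U) = (4 + U)/(-4 + b)
(f(0)*((23 - 16)*((-1)³ - 21)))*D(-3, 4) = ((6 - 1*0)*((23 - 16)*((-1)³ - 21)))*((4 + 4)/(-4 - 3)) = ((6 + 0)*(7*(-1 - 21)))*(8/(-7)) = (6*(7*(-22)))*(-⅐*8) = (6*(-154))*(-8/7) = -924*(-8/7) = 1056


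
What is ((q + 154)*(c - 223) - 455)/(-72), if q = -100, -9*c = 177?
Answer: 13559/72 ≈ 188.32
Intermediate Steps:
c = -59/3 (c = -⅑*177 = -59/3 ≈ -19.667)
((q + 154)*(c - 223) - 455)/(-72) = ((-100 + 154)*(-59/3 - 223) - 455)/(-72) = (54*(-728/3) - 455)*(-1/72) = (-13104 - 455)*(-1/72) = -13559*(-1/72) = 13559/72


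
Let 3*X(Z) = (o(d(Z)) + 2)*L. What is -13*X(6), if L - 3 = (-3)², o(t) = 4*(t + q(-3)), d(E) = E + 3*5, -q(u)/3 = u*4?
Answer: -11960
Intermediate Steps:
q(u) = -12*u (q(u) = -3*u*4 = -12*u)
d(E) = 15 + E (d(E) = E + 15 = 15 + E)
o(t) = 144 + 4*t (o(t) = 4*(t - 12*(-3)) = 4*(t + 36) = 4*(36 + t) = 144 + 4*t)
L = 12 (L = 3 + (-3)² = 3 + 9 = 12)
X(Z) = 824 + 16*Z (X(Z) = (((144 + 4*(15 + Z)) + 2)*12)/3 = (((144 + (60 + 4*Z)) + 2)*12)/3 = (((204 + 4*Z) + 2)*12)/3 = ((206 + 4*Z)*12)/3 = (2472 + 48*Z)/3 = 824 + 16*Z)
-13*X(6) = -13*(824 + 16*6) = -13*(824 + 96) = -13*920 = -11960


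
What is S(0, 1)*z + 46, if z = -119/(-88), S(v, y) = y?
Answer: 4167/88 ≈ 47.352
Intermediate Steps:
z = 119/88 (z = -119*(-1/88) = 119/88 ≈ 1.3523)
S(0, 1)*z + 46 = 1*(119/88) + 46 = 119/88 + 46 = 4167/88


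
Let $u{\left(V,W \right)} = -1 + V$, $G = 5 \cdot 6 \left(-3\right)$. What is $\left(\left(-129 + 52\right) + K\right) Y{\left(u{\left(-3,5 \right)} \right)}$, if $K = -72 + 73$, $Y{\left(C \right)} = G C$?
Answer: $-27360$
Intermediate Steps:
$G = -90$ ($G = 30 \left(-3\right) = -90$)
$Y{\left(C \right)} = - 90 C$
$K = 1$
$\left(\left(-129 + 52\right) + K\right) Y{\left(u{\left(-3,5 \right)} \right)} = \left(\left(-129 + 52\right) + 1\right) \left(- 90 \left(-1 - 3\right)\right) = \left(-77 + 1\right) \left(\left(-90\right) \left(-4\right)\right) = \left(-76\right) 360 = -27360$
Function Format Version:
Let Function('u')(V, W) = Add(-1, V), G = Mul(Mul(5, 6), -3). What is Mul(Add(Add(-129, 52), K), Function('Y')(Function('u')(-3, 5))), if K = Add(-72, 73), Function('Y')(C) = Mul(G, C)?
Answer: -27360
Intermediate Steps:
G = -90 (G = Mul(30, -3) = -90)
Function('Y')(C) = Mul(-90, C)
K = 1
Mul(Add(Add(-129, 52), K), Function('Y')(Function('u')(-3, 5))) = Mul(Add(Add(-129, 52), 1), Mul(-90, Add(-1, -3))) = Mul(Add(-77, 1), Mul(-90, -4)) = Mul(-76, 360) = -27360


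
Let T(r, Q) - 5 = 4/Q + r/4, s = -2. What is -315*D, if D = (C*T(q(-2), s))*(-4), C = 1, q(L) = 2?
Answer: 4410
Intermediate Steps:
T(r, Q) = 5 + 4/Q + r/4 (T(r, Q) = 5 + (4/Q + r/4) = 5 + 4/Q + r/4)
D = -14 (D = (1*(5 + 4/(-2) + (1/4)*2))*(-4) = (1*(5 + 4*(-1/2) + 1/2))*(-4) = (1*(5 - 2 + 1/2))*(-4) = (1*(7/2))*(-4) = (7/2)*(-4) = -14)
-315*D = -315*(-14) = 4410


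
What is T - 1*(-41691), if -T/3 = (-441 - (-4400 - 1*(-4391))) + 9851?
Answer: 13434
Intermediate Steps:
T = -28257 (T = -3*((-441 - (-4400 - 1*(-4391))) + 9851) = -3*((-441 - (-4400 + 4391)) + 9851) = -3*((-441 - 1*(-9)) + 9851) = -3*((-441 + 9) + 9851) = -3*(-432 + 9851) = -3*9419 = -28257)
T - 1*(-41691) = -28257 - 1*(-41691) = -28257 + 41691 = 13434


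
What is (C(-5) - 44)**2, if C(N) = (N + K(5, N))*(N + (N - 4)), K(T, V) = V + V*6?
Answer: 266256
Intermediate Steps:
K(T, V) = 7*V (K(T, V) = V + 6*V = 7*V)
C(N) = 8*N*(-4 + 2*N) (C(N) = (N + 7*N)*(N + (N - 4)) = (8*N)*(N + (-4 + N)) = (8*N)*(-4 + 2*N) = 8*N*(-4 + 2*N))
(C(-5) - 44)**2 = (16*(-5)*(-2 - 5) - 44)**2 = (16*(-5)*(-7) - 44)**2 = (560 - 44)**2 = 516**2 = 266256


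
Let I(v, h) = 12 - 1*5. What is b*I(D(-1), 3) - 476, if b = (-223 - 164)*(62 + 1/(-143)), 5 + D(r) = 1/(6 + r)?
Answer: -24083353/143 ≈ -1.6842e+5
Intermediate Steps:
D(r) = -5 + 1/(6 + r)
I(v, h) = 7 (I(v, h) = 12 - 5 = 7)
b = -3430755/143 (b = -387*(62 - 1/143) = -387*8865/143 = -3430755/143 ≈ -23991.)
b*I(D(-1), 3) - 476 = -3430755/143*7 - 476 = -24015285/143 - 476 = -24083353/143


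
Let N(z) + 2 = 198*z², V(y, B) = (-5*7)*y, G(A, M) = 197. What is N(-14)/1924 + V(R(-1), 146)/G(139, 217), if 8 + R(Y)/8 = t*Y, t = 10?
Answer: 8670871/189514 ≈ 45.753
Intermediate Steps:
R(Y) = -64 + 80*Y (R(Y) = -64 + 8*(10*Y) = -64 + 80*Y)
V(y, B) = -35*y
N(z) = -2 + 198*z²
N(-14)/1924 + V(R(-1), 146)/G(139, 217) = (-2 + 198*(-14)²)/1924 - 35*(-64 + 80*(-1))/197 = (-2 + 198*196)*(1/1924) - 35*(-64 - 80)*(1/197) = (-2 + 38808)*(1/1924) - 35*(-144)*(1/197) = 38806*(1/1924) + 5040*(1/197) = 19403/962 + 5040/197 = 8670871/189514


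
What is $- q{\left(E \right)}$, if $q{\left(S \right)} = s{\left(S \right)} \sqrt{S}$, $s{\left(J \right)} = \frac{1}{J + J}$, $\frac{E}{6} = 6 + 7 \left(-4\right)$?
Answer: $\frac{i \sqrt{33}}{132} \approx 0.043519 i$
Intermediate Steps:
$E = -132$ ($E = 6 \left(6 + 7 \left(-4\right)\right) = 6 \left(6 - 28\right) = 6 \left(-22\right) = -132$)
$s{\left(J \right)} = \frac{1}{2 J}$
$q{\left(S \right)} = \frac{1}{2 \sqrt{S}}$ ($q{\left(S \right)} = \frac{1}{2 S} \sqrt{S} = \frac{1}{2 \sqrt{S}}$)
$- q{\left(E \right)} = - \frac{1}{2 \cdot 2 i \sqrt{33}} = - \frac{\left(- \frac{1}{66}\right) i \sqrt{33}}{2} = - \frac{\left(-1\right) i \sqrt{33}}{132} = \frac{i \sqrt{33}}{132}$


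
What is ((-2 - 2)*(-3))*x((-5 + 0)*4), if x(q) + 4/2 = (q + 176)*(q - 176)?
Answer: -366936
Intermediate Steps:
x(q) = -2 + (-176 + q)*(176 + q) (x(q) = -2 + (q + 176)*(q - 176) = -2 + (176 + q)*(-176 + q) = -2 + (-176 + q)*(176 + q))
((-2 - 2)*(-3))*x((-5 + 0)*4) = ((-2 - 2)*(-3))*(-30978 + ((-5 + 0)*4)**2) = (-4*(-3))*(-30978 + (-5*4)**2) = 12*(-30978 + (-20)**2) = 12*(-30978 + 400) = 12*(-30578) = -366936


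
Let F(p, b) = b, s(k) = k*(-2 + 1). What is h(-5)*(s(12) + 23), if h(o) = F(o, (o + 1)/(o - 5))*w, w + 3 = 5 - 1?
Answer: 22/5 ≈ 4.4000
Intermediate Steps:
s(k) = -k (s(k) = k*(-1) = -k)
w = 1 (w = -3 + (5 - 1) = -3 + 4 = 1)
h(o) = (1 + o)/(-5 + o) (h(o) = ((o + 1)/(o - 5))*1 = ((1 + o)/(-5 + o))*1 = (1 + o)/(-5 + o))
h(-5)*(s(12) + 23) = ((1 - 5)/(-5 - 5))*(-1*12 + 23) = (-4/(-10))*(-12 + 23) = -⅒*(-4)*11 = (⅖)*11 = 22/5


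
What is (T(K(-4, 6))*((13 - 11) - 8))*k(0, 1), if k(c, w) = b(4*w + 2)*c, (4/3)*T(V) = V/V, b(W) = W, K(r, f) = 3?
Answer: 0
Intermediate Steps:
T(V) = ¾ (T(V) = 3*(V/V)/4 = (¾)*1 = ¾)
k(c, w) = c*(2 + 4*w) (k(c, w) = (4*w + 2)*c = (2 + 4*w)*c = c*(2 + 4*w))
(T(K(-4, 6))*((13 - 11) - 8))*k(0, 1) = (3*((13 - 11) - 8)/4)*(2*0*(1 + 2*1)) = (3*(2 - 8)/4)*(2*0*(1 + 2)) = ((¾)*(-6))*(2*0*3) = -9/2*0 = 0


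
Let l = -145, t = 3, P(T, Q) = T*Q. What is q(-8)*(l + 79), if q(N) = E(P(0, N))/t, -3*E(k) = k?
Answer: 0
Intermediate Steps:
P(T, Q) = Q*T
E(k) = -k/3
q(N) = 0 (q(N) = -N*0/3/3 = -1/3*0*(1/3) = 0*(1/3) = 0)
q(-8)*(l + 79) = 0*(-145 + 79) = 0*(-66) = 0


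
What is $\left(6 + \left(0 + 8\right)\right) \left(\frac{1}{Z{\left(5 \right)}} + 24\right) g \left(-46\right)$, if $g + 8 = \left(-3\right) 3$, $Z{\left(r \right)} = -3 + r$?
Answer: $268226$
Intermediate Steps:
$g = -17$ ($g = -8 - 9 = -17$)
$\left(6 + \left(0 + 8\right)\right) \left(\frac{1}{Z{\left(5 \right)}} + 24\right) g \left(-46\right) = \left(6 + \left(0 + 8\right)\right) \left(\frac{1}{-3 + 5} + 24\right) \left(-17\right) \left(-46\right) = \left(6 + 8\right) \left(\frac{1}{2} + 24\right) \left(-17\right) \left(-46\right) = 14 \left(\frac{1}{2} + 24\right) \left(-17\right) \left(-46\right) = 14 \cdot \frac{49}{2} \left(-17\right) \left(-46\right) = 343 \left(-17\right) \left(-46\right) = \left(-5831\right) \left(-46\right) = 268226$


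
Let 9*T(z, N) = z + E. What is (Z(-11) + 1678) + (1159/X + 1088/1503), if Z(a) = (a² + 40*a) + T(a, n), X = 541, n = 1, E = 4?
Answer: 122970257/90347 ≈ 1361.1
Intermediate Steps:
T(z, N) = 4/9 + z/9 (T(z, N) = (z + 4)/9 = (4 + z)/9 = 4/9 + z/9)
Z(a) = 4/9 + a² + 361*a/9 (Z(a) = (a² + 40*a) + (4/9 + a/9) = 4/9 + a² + 361*a/9)
(Z(-11) + 1678) + (1159/X + 1088/1503) = ((4/9 + (-11)² + (361/9)*(-11)) + 1678) + (1159/541 + 1088/1503) = ((4/9 + 121 - 3971/9) + 1678) + (1159*(1/541) + 1088*(1/1503)) = (-2878/9 + 1678) + (1159/541 + 1088/1503) = 12224/9 + 2330585/813123 = 122970257/90347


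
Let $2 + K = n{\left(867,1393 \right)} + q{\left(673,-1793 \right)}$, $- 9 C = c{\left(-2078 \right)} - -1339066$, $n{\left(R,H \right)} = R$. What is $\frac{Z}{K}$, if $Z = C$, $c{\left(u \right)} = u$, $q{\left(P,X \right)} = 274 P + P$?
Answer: $- \frac{334247}{418365} \approx -0.79894$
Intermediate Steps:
$q{\left(P,X \right)} = 275 P$
$C = - \frac{1336988}{9}$ ($C = - \frac{-2078 - -1339066}{9} = - \frac{-2078 + 1339066}{9} = \left(- \frac{1}{9}\right) 1336988 = - \frac{1336988}{9} \approx -1.4855 \cdot 10^{5}$)
$K = 185940$ ($K = -2 + \left(867 + 275 \cdot 673\right) = -2 + \left(867 + 185075\right) = -2 + 185942 = 185940$)
$Z = - \frac{1336988}{9} \approx -1.4855 \cdot 10^{5}$
$\frac{Z}{K} = - \frac{1336988}{9 \cdot 185940} = \left(- \frac{1336988}{9}\right) \frac{1}{185940} = - \frac{334247}{418365}$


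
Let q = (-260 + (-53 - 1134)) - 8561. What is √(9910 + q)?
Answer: 7*I*√2 ≈ 9.8995*I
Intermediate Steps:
q = -10008 (q = (-260 - 1187) - 8561 = -1447 - 8561 = -10008)
√(9910 + q) = √(9910 - 10008) = √(-98) = 7*I*√2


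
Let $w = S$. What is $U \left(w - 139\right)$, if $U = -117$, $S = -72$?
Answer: $24687$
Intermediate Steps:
$w = -72$
$U \left(w - 139\right) = - 117 \left(-72 - 139\right) = \left(-117\right) \left(-211\right) = 24687$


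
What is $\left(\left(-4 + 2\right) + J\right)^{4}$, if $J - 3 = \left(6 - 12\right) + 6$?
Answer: $1$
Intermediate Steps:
$J = 3$ ($J = 3 + \left(\left(6 - 12\right) + 6\right) = 3 + \left(-6 + 6\right) = 3 + 0 = 3$)
$\left(\left(-4 + 2\right) + J\right)^{4} = \left(\left(-4 + 2\right) + 3\right)^{4} = \left(-2 + 3\right)^{4} = 1^{4} = 1$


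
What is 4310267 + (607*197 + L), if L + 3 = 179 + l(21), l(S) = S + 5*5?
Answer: 4430068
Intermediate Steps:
l(S) = 25 + S (l(S) = S + 25 = 25 + S)
L = 222 (L = -3 + (179 + (25 + 21)) = -3 + (179 + 46) = -3 + 225 = 222)
4310267 + (607*197 + L) = 4310267 + (607*197 + 222) = 4310267 + (119579 + 222) = 4310267 + 119801 = 4430068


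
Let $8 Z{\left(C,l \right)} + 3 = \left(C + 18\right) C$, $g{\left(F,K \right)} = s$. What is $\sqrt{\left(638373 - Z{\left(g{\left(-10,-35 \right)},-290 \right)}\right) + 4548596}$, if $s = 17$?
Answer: $7 \sqrt{105855} \approx 2277.5$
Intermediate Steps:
$g{\left(F,K \right)} = 17$
$Z{\left(C,l \right)} = - \frac{3}{8} + \frac{C \left(18 + C\right)}{8}$ ($Z{\left(C,l \right)} = - \frac{3}{8} + \frac{\left(C + 18\right) C}{8} = - \frac{3}{8} + \frac{\left(18 + C\right) C}{8} = - \frac{3}{8} + \frac{C \left(18 + C\right)}{8}$)
$\sqrt{\left(638373 - Z{\left(g{\left(-10,-35 \right)},-290 \right)}\right) + 4548596} = \sqrt{\left(638373 - \left(- \frac{3}{8} + \frac{17^{2}}{8} + \frac{9}{4} \cdot 17\right)\right) + 4548596} = \sqrt{\left(638373 - \left(- \frac{3}{8} + \frac{1}{8} \cdot 289 + \frac{153}{4}\right)\right) + 4548596} = \sqrt{\left(638373 - \left(- \frac{3}{8} + \frac{289}{8} + \frac{153}{4}\right)\right) + 4548596} = \sqrt{\left(638373 - 74\right) + 4548596} = \sqrt{638299 + 4548596} = \sqrt{5186895} = 7 \sqrt{105855}$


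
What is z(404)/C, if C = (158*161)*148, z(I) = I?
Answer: 101/941206 ≈ 0.00010731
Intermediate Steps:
C = 3764824 (C = 25438*148 = 3764824)
z(404)/C = 404/3764824 = 404*(1/3764824) = 101/941206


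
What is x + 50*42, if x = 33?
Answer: 2133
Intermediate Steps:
x + 50*42 = 33 + 50*42 = 33 + 2100 = 2133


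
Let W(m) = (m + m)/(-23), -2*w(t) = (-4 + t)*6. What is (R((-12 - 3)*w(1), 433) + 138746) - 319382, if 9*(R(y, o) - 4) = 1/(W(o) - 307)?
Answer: -12886828799/71343 ≈ -1.8063e+5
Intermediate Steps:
w(t) = 12 - 3*t (w(t) = -(-4 + t)*6/2 = -(-24 + 6*t)/2 = 12 - 3*t)
W(m) = -2*m/23 (W(m) = (2*m)*(-1/23) = -2*m/23)
R(y, o) = 4 + 1/(9*(-307 - 2*o/23)) (R(y, o) = 4 + 1/(9*(-2*o/23 - 307)) = 4 + 1/(9*(-307 - 2*o/23)))
(R((-12 - 3)*w(1), 433) + 138746) - 319382 = ((254173 + 72*433)/(9*(7061 + 2*433)) + 138746) - 319382 = ((254173 + 31176)/(9*(7061 + 866)) + 138746) - 319382 = ((⅑)*285349/7927 + 138746) - 319382 = ((⅑)*(1/7927)*285349 + 138746) - 319382 = (285349/71343 + 138746) - 319382 = 9898841227/71343 - 319382 = -12886828799/71343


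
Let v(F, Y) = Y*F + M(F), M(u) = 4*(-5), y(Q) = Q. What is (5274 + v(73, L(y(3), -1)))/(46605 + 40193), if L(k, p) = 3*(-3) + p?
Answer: 2262/43399 ≈ 0.052121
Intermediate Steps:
L(k, p) = -9 + p
M(u) = -20
v(F, Y) = -20 + F*Y (v(F, Y) = Y*F - 20 = F*Y - 20 = -20 + F*Y)
(5274 + v(73, L(y(3), -1)))/(46605 + 40193) = (5274 + (-20 + 73*(-9 - 1)))/(46605 + 40193) = (5274 + (-20 + 73*(-10)))/86798 = (5274 + (-20 - 730))*(1/86798) = (5274 - 750)*(1/86798) = 4524*(1/86798) = 2262/43399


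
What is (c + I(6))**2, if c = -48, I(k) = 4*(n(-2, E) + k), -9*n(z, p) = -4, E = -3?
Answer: 40000/81 ≈ 493.83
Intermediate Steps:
n(z, p) = 4/9 (n(z, p) = -1/9*(-4) = 4/9)
I(k) = 16/9 + 4*k (I(k) = 4*(4/9 + k) = 16/9 + 4*k)
(c + I(6))**2 = (-48 + (16/9 + 4*6))**2 = (-48 + (16/9 + 24))**2 = (-48 + 232/9)**2 = (-200/9)**2 = 40000/81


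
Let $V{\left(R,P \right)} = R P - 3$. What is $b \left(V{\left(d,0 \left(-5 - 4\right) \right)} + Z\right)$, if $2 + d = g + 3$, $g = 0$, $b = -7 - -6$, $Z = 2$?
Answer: $1$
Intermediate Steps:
$b = -1$ ($b = -7 + 6 = -1$)
$d = 1$ ($d = -2 + \left(0 + 3\right) = -2 + 3 = 1$)
$V{\left(R,P \right)} = -3 + P R$ ($V{\left(R,P \right)} = P R - 3 = -3 + P R$)
$b \left(V{\left(d,0 \left(-5 - 4\right) \right)} + Z\right) = - (\left(-3 + 0 \left(-5 - 4\right) 1\right) + 2) = - (\left(-3 + 0 \left(-9\right) 1\right) + 2) = - (\left(-3 + 0 \cdot 1\right) + 2) = - (\left(-3 + 0\right) + 2) = - (-3 + 2) = \left(-1\right) \left(-1\right) = 1$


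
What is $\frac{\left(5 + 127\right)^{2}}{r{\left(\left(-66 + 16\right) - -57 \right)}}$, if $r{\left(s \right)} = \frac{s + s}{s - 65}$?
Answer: $- \frac{505296}{7} \approx -72185.0$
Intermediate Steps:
$r{\left(s \right)} = \frac{2 s}{-65 + s}$
$\frac{\left(5 + 127\right)^{2}}{r{\left(\left(-66 + 16\right) - -57 \right)}} = \frac{\left(5 + 127\right)^{2}}{2 \left(\left(-66 + 16\right) - -57\right) \frac{1}{-65 + \left(\left(-66 + 16\right) - -57\right)}} = \frac{132^{2}}{2 \left(-50 + 57\right) \frac{1}{-65 + \left(-50 + 57\right)}} = \frac{17424}{2 \cdot 7 \frac{1}{-65 + 7}} = \frac{17424}{2 \cdot 7 \frac{1}{-58}} = \frac{17424}{2 \cdot 7 \left(- \frac{1}{58}\right)} = \frac{17424}{- \frac{7}{29}} = 17424 \left(- \frac{29}{7}\right) = - \frac{505296}{7}$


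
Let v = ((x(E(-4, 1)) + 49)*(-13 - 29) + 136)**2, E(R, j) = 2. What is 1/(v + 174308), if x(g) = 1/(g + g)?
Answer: 4/15635457 ≈ 2.5583e-7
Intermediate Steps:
x(g) = 1/(2*g)
v = 14938225/4 (v = (((1/2)/2 + 49)*(-13 - 29) + 136)**2 = (((1/2)*(1/2) + 49)*(-42) + 136)**2 = ((1/4 + 49)*(-42) + 136)**2 = ((197/4)*(-42) + 136)**2 = (-4137/2 + 136)**2 = (-3865/2)**2 = 14938225/4 ≈ 3.7346e+6)
1/(v + 174308) = 1/(14938225/4 + 174308) = 1/(15635457/4) = 4/15635457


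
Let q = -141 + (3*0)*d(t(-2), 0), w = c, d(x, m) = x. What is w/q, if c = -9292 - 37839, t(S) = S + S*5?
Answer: 47131/141 ≈ 334.26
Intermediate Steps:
t(S) = 6*S (t(S) = S + 5*S = 6*S)
c = -47131
w = -47131
q = -141 (q = -141 + (3*0)*(6*(-2)) = -141 + 0*(-12) = -141 + 0 = -141)
w/q = -47131/(-141) = -47131*(-1/141) = 47131/141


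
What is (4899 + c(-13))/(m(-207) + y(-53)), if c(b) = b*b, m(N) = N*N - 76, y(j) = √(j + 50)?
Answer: 54193391/457382383 - 1267*I*√3/457382383 ≈ 0.11849 - 4.798e-6*I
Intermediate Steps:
y(j) = √(50 + j)
m(N) = -76 + N² (m(N) = N² - 76 = -76 + N²)
c(b) = b²
(4899 + c(-13))/(m(-207) + y(-53)) = (4899 + (-13)²)/((-76 + (-207)²) + √(50 - 53)) = (4899 + 169)/((-76 + 42849) + √(-3)) = 5068/(42773 + I*√3)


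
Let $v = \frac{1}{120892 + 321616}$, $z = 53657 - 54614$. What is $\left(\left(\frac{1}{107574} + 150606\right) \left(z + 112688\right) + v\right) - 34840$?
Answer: $\frac{400510133854590846677}{23801177796} \approx 1.6827 \cdot 10^{10}$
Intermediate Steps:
$z = -957$ ($z = 53657 - 54614 = -957$)
$v = \frac{1}{442508} \approx 2.2598 \cdot 10^{-6}$
$\left(\left(\frac{1}{107574} + 150606\right) \left(z + 112688\right) + v\right) - 34840 = \left(\left(\frac{1}{107574} + 150606\right) \left(-957 + 112688\right) + \frac{1}{442508}\right) - 34840 = \left(\left(\frac{1}{107574} + 150606\right) 111731 + \frac{1}{442508}\right) - 34840 = \left(\frac{16201289845}{107574} \cdot 111731 + \frac{1}{442508}\right) - 34840 = \left(\frac{1810186315671695}{107574} + \frac{1}{442508}\right) - 34840 = \frac{400510963087625259317}{23801177796} - 34840 = \frac{400510133854590846677}{23801177796}$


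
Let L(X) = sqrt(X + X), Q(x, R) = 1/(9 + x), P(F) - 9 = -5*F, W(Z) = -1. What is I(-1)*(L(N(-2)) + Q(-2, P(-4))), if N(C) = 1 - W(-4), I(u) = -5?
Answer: -75/7 ≈ -10.714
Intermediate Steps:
P(F) = 9 - 5*F
N(C) = 2 (N(C) = 1 - 1*(-1) = 1 + 1 = 2)
L(X) = sqrt(2)*sqrt(X) (L(X) = sqrt(2*X) = sqrt(2)*sqrt(X))
I(-1)*(L(N(-2)) + Q(-2, P(-4))) = -5*(sqrt(2)*sqrt(2) + 1/(9 - 2)) = -5*(2 + 1/7) = -5*15/7 = -75/7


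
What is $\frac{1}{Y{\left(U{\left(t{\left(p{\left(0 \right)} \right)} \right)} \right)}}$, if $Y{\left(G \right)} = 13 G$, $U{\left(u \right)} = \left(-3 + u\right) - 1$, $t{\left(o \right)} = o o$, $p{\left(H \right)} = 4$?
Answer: $\frac{1}{156} \approx 0.0064103$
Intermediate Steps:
$t{\left(o \right)} = o^{2}$
$U{\left(u \right)} = -4 + u$
$\frac{1}{Y{\left(U{\left(t{\left(p{\left(0 \right)} \right)} \right)} \right)}} = \frac{1}{13 \left(-4 + 4^{2}\right)} = \frac{1}{13 \left(-4 + 16\right)} = \frac{1}{13 \cdot 12} = \frac{1}{156}$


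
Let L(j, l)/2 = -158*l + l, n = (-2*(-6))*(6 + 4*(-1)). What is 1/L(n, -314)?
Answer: 1/98596 ≈ 1.0142e-5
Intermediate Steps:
n = 24 (n = 12*(6 - 4) = 12*2 = 24)
L(j, l) = -314*l (L(j, l) = 2*(-158*l + l) = 2*(-157*l) = -314*l)
1/L(n, -314) = 1/(-314*(-314)) = 1/98596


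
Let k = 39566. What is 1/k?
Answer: 1/39566 ≈ 2.5274e-5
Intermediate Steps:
1/k = 1/39566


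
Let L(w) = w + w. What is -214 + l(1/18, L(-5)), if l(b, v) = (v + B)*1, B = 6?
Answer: -218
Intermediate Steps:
L(w) = 2*w
l(b, v) = 6 + v (l(b, v) = (v + 6)*1 = (6 + v)*1 = 6 + v)
-214 + l(1/18, L(-5)) = -214 + (6 + 2*(-5)) = -214 + (6 - 10) = -214 - 4 = -218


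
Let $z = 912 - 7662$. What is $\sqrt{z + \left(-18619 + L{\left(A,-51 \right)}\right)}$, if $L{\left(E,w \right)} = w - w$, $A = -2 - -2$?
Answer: $i \sqrt{25369} \approx 159.28 i$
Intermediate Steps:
$A = 0$ ($A = -2 + 2 = 0$)
$L{\left(E,w \right)} = 0$
$z = -6750$ ($z = 912 - 7662 = -6750$)
$\sqrt{z + \left(-18619 + L{\left(A,-51 \right)}\right)} = \sqrt{-6750 + \left(-18619 + 0\right)} = \sqrt{-6750 - 18619} = \sqrt{-25369} = i \sqrt{25369}$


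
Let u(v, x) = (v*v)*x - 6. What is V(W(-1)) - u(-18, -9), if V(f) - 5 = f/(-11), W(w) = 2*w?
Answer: 32199/11 ≈ 2927.2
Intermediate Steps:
u(v, x) = -6 + x*v**2 (u(v, x) = v**2*x - 6 = x*v**2 - 6 = -6 + x*v**2)
V(f) = 5 - f/11 (V(f) = 5 + f/(-11) = 5 + f*(-1/11) = 5 - f/11)
V(W(-1)) - u(-18, -9) = (5 - 2*(-1)/11) - (-6 - 9*(-18)**2) = (5 - 1/11*(-2)) - (-6 - 9*324) = (5 + 2/11) - (-6 - 2916) = 57/11 - 1*(-2922) = 57/11 + 2922 = 32199/11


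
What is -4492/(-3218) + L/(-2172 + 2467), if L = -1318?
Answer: -1458092/474655 ≈ -3.0719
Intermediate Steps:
-4492/(-3218) + L/(-2172 + 2467) = -4492/(-3218) - 1318/(-2172 + 2467) = -4492*(-1/3218) - 1318/295 = 2246/1609 - 1318*1/295 = 2246/1609 - 1318/295 = -1458092/474655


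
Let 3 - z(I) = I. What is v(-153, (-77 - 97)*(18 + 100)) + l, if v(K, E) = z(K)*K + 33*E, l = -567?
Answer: -701991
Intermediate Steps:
z(I) = 3 - I
v(K, E) = 33*E + K*(3 - K) (v(K, E) = (3 - K)*K + 33*E = K*(3 - K) + 33*E = 33*E + K*(3 - K))
v(-153, (-77 - 97)*(18 + 100)) + l = (33*((-77 - 97)*(18 + 100)) - 1*(-153)*(-3 - 153)) - 567 = (33*(-174*118) - 1*(-153)*(-156)) - 567 = (33*(-20532) - 23868) - 567 = (-677556 - 23868) - 567 = -701424 - 567 = -701991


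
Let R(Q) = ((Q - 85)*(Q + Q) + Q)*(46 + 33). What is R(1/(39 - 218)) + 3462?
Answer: 113315929/32041 ≈ 3536.6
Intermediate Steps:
R(Q) = 79*Q + 158*Q*(-85 + Q) (R(Q) = ((-85 + Q)*(2*Q) + Q)*79 = (2*Q*(-85 + Q) + Q)*79 = (Q + 2*Q*(-85 + Q))*79 = 79*Q + 158*Q*(-85 + Q))
R(1/(39 - 218)) + 3462 = 79*(-169 + 2/(39 - 218))/(39 - 218) + 3462 = 79*(-169 + 2/(-179))/(-179) + 3462 = 79*(-1/179)*(-169 + 2*(-1/179)) + 3462 = 79*(-1/179)*(-169 - 2/179) + 3462 = 79*(-1/179)*(-30253/179) + 3462 = 2389987/32041 + 3462 = 113315929/32041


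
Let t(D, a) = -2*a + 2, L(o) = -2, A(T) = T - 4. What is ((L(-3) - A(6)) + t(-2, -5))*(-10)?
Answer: -80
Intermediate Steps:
A(T) = -4 + T
t(D, a) = 2 - 2*a
((L(-3) - A(6)) + t(-2, -5))*(-10) = ((-2 - (-4 + 6)) + (2 - 2*(-5)))*(-10) = ((-2 - 1*2) + (2 + 10))*(-10) = ((-2 - 2) + 12)*(-10) = (-4 + 12)*(-10) = 8*(-10) = -80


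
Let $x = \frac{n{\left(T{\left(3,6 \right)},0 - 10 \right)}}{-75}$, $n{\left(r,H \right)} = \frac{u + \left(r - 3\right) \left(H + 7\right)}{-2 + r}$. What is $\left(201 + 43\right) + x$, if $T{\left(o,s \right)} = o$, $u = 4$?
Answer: $\frac{18296}{75} \approx 243.95$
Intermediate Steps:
$n{\left(r,H \right)} = \frac{4 + \left(-3 + r\right) \left(7 + H\right)}{-2 + r}$ ($n{\left(r,H \right)} = \frac{4 + \left(r - 3\right) \left(H + 7\right)}{-2 + r} = \frac{4 + \left(-3 + r\right) \left(7 + H\right)}{-2 + r}$)
$x = - \frac{4}{75}$ ($x = \frac{\frac{1}{-2 + 3} \left(-17 - 3 \left(0 - 10\right) + 7 \cdot 3 + \left(0 - 10\right) 3\right)}{-75} = \frac{-17 - 3 \left(0 - 10\right) + 21 + \left(0 - 10\right) 3}{1} \left(- \frac{1}{75}\right) = 1 \left(-17 - -30 + 21 - 30\right) \left(- \frac{1}{75}\right) = 1 \left(-17 + 30 + 21 - 30\right) \left(- \frac{1}{75}\right) = 1 \cdot 4 \left(- \frac{1}{75}\right) = 4 \left(- \frac{1}{75}\right) = - \frac{4}{75} \approx -0.053333$)
$\left(201 + 43\right) + x = \left(201 + 43\right) - \frac{4}{75} = 244 - \frac{4}{75} = \frac{18296}{75}$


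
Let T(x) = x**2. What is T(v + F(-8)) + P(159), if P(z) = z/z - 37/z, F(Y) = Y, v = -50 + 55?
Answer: 1553/159 ≈ 9.7673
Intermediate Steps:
v = 5
P(z) = 1 - 37/z
T(v + F(-8)) + P(159) = (5 - 8)**2 + (-37 + 159)/159 = (-3)**2 + (1/159)*122 = 9 + 122/159 = 1553/159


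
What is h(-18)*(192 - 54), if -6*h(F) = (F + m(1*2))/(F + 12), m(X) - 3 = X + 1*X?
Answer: -253/6 ≈ -42.167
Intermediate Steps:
m(X) = 3 + 2*X (m(X) = 3 + (X + 1*X) = 3 + (X + X) = 3 + 2*X)
h(F) = -(7 + F)/(6*(12 + F)) (h(F) = -(F + (3 + 2*(1*2)))/(6*(F + 12)) = -(F + (3 + 2*2))/(6*(12 + F)) = -(F + (3 + 4))/(6*(12 + F)) = -(F + 7)/(6*(12 + F)) = -(7 + F)/(6*(12 + F)))
h(-18)*(192 - 54) = ((-7 - 1*(-18))/(6*(12 - 18)))*(192 - 54) = ((⅙)*(-7 + 18)/(-6))*138 = ((⅙)*(-⅙)*11)*138 = -11/36*138 = -253/6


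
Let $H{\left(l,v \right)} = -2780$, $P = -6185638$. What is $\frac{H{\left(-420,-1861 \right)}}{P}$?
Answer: $\frac{1390}{3092819} \approx 0.00044943$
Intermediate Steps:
$\frac{H{\left(-420,-1861 \right)}}{P} = - \frac{2780}{-6185638} = \left(-2780\right) \left(- \frac{1}{6185638}\right) = \frac{1390}{3092819}$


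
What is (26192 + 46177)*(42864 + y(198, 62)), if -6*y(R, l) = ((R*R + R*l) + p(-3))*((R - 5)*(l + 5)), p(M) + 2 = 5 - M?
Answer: -8027028143343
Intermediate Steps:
p(M) = 3 - M (p(M) = -2 + (5 - M) = 3 - M)
y(R, l) = -(-5 + R)*(5 + l)*(6 + R² + R*l)/6 (y(R, l) = -((R*R + R*l) + (3 - 1*(-3)))*(R - 5)*(l + 5)/6 = -((R² + R*l) + (3 + 3))*(-5 + R)*(5 + l)/6 = -((R² + R*l) + 6)*(-5 + R)*(5 + l)/6 = -(6 + R² + R*l)*(-5 + R)*(5 + l)/6 = -(-5 + R)*(5 + l)*(6 + R² + R*l)/6)
(26192 + 46177)*(42864 + y(198, 62)) = (26192 + 46177)*(42864 + (25 - 5*198 + 5*62 - ⅚*198³ + (25/6)*198² - ⅙*62*198³ - ⅙*198²*62² + (⅚)*198*62² + (19/6)*198*62)) = 72369*(42864 + (25 - 990 + 310 - ⅚*7762392 + (25/6)*39204 - ⅙*62*7762392 - ⅙*39204*3844 + (⅚)*198*3844 + 38874)) = 72369*(42864 + (25 - 990 + 310 - 6468660 + 163350 - 80211384 - 25116696 + 634260 + 38874)) = 72369*(42864 - 110960911) = 72369*(-110918047) = -8027028143343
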